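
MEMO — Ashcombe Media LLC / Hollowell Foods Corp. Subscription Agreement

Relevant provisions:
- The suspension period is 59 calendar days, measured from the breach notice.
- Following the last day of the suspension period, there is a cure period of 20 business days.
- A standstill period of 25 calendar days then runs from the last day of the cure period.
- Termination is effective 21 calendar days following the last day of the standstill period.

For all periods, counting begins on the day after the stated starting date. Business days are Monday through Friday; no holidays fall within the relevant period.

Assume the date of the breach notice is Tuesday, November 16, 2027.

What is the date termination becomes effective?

Adding 59 calendar days to November 16, 2027 gives January 14, 2028, which is the last day of the suspension period.
From Friday, January 14, 2028, 20 business days (Jan 17, Jan 18, Jan 19, Jan 20, …, Feb 9, Feb 10, Feb 11, skipping weekends) brings us to Friday, February 11, 2028, which is the last day of the cure period.
The last day of the standstill period: 25 calendar days after February 11, 2028 is March 7, 2028.
Adding 21 calendar days to March 7, 2028 gives March 28, 2028, which is the date termination becomes effective.

March 28, 2028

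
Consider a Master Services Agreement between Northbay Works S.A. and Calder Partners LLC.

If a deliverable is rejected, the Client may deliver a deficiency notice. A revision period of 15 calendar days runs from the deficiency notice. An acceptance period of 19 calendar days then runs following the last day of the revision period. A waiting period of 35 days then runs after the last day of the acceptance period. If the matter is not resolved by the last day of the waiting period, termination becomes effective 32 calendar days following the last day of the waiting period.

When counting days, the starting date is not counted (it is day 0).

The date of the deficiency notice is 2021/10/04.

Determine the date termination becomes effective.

The last day of the revision period: 2021/10/04 + 15 days = 2021/10/19.
The last day of the acceptance period: 2021/10/19 + 19 days = 2021/11/07.
Adding 35 calendar days to 2021/11/07 gives 2021/12/12, which is the last day of the waiting period.
The date termination becomes effective: 2021/12/12 + 32 days = 2022/01/13.

2022/01/13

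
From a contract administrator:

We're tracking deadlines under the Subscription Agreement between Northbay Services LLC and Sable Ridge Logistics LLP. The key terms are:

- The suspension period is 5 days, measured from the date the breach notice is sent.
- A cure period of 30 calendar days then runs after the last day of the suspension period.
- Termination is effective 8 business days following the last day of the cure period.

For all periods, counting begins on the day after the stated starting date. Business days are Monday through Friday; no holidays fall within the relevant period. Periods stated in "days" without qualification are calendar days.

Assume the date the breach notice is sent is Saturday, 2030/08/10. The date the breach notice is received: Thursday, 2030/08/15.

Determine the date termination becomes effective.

2030/09/25

The last day of the suspension period: 5 calendar days after 2030/08/10 is 2030/08/15.
The last day of the cure period: 2030/08/15 + 30 days = 2030/09/14.
From Saturday, 2030/09/14, 8 business days (Sep 16, Sep 17, Sep 18, Sep 19, Sep 20, Sep 23, Sep 24, Sep 25, skipping weekends) brings us to Wednesday, 2030/09/25, which is the date termination becomes effective.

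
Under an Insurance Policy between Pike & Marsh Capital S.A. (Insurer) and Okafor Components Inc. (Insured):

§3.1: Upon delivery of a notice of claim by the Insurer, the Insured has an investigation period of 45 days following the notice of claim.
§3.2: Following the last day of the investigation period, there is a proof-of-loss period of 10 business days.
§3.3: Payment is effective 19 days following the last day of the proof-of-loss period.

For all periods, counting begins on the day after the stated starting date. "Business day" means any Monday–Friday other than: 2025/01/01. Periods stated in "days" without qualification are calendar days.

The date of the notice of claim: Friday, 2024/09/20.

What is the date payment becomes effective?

2024/12/07

Adding 45 calendar days to 2024/09/20 gives 2024/11/04, which is the last day of the investigation period.
The last day of the proof-of-loss period: counting 10 business days from Monday, 2024/11/04 (Nov 5, Nov 6, Nov 7, Nov 8, Nov 11, Nov 12, Nov 13, Nov 14, Nov 15, Nov 18, skipping weekends) reaches Monday, 2024/11/18.
Adding 19 calendar days to 2024/11/18 gives 2024/12/07, which is the date payment becomes effective.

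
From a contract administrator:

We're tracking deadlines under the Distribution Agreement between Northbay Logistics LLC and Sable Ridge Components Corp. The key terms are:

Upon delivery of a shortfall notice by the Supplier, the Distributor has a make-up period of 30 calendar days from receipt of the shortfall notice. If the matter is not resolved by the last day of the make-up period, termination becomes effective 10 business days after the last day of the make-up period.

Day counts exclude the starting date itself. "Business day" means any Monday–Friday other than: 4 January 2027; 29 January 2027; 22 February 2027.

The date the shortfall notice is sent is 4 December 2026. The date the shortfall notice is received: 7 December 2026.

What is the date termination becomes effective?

20 January 2027

Adding 30 calendar days to 7 December 2026 gives 6 January 2027, which is the last day of the make-up period.
The date termination becomes effective: counting 10 business days from Wednesday, 6 January 2027 (Jan 7, Jan 8, Jan 11, Jan 12, Jan 13, Jan 14, Jan 15, Jan 18, Jan 19, Jan 20, skipping weekends) reaches Wednesday, 20 January 2027.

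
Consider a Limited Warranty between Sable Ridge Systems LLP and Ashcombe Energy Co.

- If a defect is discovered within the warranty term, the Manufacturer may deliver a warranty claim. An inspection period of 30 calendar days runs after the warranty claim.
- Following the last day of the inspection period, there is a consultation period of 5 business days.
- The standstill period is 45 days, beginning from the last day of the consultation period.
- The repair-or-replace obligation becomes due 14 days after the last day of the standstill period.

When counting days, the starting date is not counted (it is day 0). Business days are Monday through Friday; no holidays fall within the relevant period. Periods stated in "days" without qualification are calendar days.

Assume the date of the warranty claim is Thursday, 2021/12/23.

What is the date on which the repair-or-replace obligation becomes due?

2022/03/28

The last day of the inspection period: 2021/12/23 + 30 days = 2022/01/22.
From Saturday, 2022/01/22, 5 business days (Jan 24, Jan 25, Jan 26, Jan 27, Jan 28, skipping weekends) brings us to Friday, 2022/01/28, which is the last day of the consultation period.
Adding 45 calendar days to 2022/01/28 gives 2022/03/14, which is the last day of the standstill period.
The date on which the repair-or-replace obligation becomes due: 14 calendar days after 2022/03/14 is 2022/03/28.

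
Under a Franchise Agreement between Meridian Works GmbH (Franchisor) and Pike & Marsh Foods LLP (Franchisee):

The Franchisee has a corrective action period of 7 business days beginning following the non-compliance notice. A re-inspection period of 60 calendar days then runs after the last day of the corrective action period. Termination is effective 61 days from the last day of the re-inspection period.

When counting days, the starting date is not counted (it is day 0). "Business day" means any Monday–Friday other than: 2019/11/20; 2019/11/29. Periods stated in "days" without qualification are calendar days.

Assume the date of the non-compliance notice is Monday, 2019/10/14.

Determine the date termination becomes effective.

The last day of the corrective action period: counting 7 business days from Monday, 2019/10/14 (Oct 15, Oct 16, Oct 17, Oct 18, Oct 21, Oct 22, Oct 23, skipping weekends) reaches Wednesday, 2019/10/23.
The last day of the re-inspection period: 2019/10/23 + 60 days = 2019/12/22.
The date termination becomes effective: 61 calendar days after 2019/12/22 is 2020/02/21.

2020/02/21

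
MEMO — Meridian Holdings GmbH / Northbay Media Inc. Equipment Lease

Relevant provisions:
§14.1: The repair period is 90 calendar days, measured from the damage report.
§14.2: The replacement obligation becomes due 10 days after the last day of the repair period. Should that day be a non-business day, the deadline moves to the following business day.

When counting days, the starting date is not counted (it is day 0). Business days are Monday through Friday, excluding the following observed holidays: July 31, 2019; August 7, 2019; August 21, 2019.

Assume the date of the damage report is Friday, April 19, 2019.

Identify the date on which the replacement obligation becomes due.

The last day of the repair period: April 19, 2019 + 90 days = July 18, 2019.
The date on which the replacement obligation becomes due: July 18, 2019 + 10 days = July 28, 2019. That falls on a Sunday, so it rolls to the next business day, Monday, July 29, 2019.

July 29, 2019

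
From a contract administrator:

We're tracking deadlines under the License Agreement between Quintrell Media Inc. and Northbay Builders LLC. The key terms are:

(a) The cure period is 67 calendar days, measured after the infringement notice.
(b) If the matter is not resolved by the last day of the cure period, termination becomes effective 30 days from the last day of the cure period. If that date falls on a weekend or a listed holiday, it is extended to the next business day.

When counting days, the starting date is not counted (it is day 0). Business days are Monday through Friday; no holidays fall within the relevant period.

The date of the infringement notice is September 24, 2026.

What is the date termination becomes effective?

Adding 67 calendar days to September 24, 2026 gives November 30, 2026, which is the last day of the cure period.
The date termination becomes effective: 30 calendar days after November 30, 2026 is December 30, 2026. December 30, 2026 is a Wednesday, so no roll-forward applies.

December 30, 2026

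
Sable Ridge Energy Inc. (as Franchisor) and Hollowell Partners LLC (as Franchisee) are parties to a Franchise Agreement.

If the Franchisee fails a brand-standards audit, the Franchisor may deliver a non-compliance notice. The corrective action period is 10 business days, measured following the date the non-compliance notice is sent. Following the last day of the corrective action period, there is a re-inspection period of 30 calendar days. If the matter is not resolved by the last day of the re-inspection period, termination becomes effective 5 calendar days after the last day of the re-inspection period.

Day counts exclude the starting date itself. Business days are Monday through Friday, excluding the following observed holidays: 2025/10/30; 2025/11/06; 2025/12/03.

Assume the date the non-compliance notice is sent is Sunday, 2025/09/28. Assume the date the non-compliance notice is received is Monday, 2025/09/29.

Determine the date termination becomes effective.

From Sunday, 2025/09/28, 10 business days (Sep 29, Sep 30, Oct 1, Oct 2, Oct 3, Oct 6, Oct 7, Oct 8, Oct 9, Oct 10, skipping weekends) brings us to Friday, 2025/10/10, which is the last day of the corrective action period.
The last day of the re-inspection period: 2025/10/10 + 30 days = 2025/11/09.
The date termination becomes effective: 5 calendar days after 2025/11/09 is 2025/11/14.

2025/11/14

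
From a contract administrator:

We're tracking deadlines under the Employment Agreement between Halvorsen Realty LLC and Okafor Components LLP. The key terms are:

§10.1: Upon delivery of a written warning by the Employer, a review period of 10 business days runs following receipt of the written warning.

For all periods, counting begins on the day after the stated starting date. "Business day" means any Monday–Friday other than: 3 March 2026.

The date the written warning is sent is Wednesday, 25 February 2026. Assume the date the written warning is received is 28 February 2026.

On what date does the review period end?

The last day of the review period: counting 10 business days from Saturday, 28 February 2026 (Mar 2, Mar 4, Mar 5, Mar 6, Mar 9, Mar 10, Mar 11, Mar 12, Mar 13, Mar 16, skipping weekends and the listed holiday on Mar 3) reaches Monday, 16 March 2026.

16 March 2026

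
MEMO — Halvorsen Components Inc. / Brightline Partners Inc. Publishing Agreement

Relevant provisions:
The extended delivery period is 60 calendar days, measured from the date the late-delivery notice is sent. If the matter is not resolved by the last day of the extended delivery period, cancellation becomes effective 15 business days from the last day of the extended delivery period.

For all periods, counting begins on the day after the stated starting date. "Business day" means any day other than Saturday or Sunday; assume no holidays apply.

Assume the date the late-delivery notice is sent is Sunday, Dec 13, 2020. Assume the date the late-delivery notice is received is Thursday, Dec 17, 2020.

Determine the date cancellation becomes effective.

Adding 60 calendar days to Dec 13, 2020 gives Feb 11, 2021, which is the last day of the extended delivery period.
The date cancellation becomes effective: 15 business days after Thursday, Feb 11, 2021, skipping weekends — Feb 12, Feb 15, Feb 16, Feb 17, …, Mar 2, Mar 3, Mar 4 — lands on Thursday, Mar 4, 2021.

Mar 4, 2021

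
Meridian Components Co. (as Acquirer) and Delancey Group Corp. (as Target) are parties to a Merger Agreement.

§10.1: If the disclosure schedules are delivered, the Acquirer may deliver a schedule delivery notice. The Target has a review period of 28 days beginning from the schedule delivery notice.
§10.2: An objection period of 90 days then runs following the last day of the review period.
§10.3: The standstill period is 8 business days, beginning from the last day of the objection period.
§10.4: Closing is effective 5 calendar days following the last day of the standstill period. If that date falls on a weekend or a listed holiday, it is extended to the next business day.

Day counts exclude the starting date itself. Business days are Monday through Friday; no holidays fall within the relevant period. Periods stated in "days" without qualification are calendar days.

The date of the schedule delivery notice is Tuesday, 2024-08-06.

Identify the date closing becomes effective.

2024-12-17

The last day of the review period: 28 calendar days after 2024-08-06 is 2024-09-03.
The last day of the objection period: 2024-09-03 + 90 days = 2024-12-02.
The last day of the standstill period: 8 business days after Monday, 2024-12-02, skipping weekends — Dec 3, Dec 4, Dec 5, Dec 6, Dec 9, Dec 10, Dec 11, Dec 12 — lands on Thursday, 2024-12-12.
The date closing becomes effective: 5 calendar days after 2024-12-12 is 2024-12-17. 2024-12-17 is a Tuesday, so no roll-forward applies.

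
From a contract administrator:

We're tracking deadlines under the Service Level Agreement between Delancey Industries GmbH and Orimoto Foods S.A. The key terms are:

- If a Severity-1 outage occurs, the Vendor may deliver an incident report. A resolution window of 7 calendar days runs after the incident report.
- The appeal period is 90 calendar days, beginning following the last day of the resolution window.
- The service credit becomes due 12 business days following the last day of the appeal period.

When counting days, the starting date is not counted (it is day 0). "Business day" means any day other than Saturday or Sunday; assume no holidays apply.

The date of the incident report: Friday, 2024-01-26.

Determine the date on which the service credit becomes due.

The last day of the resolution window: 2024-01-26 + 7 days = 2024-02-02.
The last day of the appeal period: 90 calendar days after 2024-02-02 is 2024-05-02.
The date on which the service credit becomes due: 12 business days after Thursday, 2024-05-02, skipping weekends — May 3, May 6, May 7, May 8, …, May 16, May 17, May 20 — lands on Monday, 2024-05-20.

2024-05-20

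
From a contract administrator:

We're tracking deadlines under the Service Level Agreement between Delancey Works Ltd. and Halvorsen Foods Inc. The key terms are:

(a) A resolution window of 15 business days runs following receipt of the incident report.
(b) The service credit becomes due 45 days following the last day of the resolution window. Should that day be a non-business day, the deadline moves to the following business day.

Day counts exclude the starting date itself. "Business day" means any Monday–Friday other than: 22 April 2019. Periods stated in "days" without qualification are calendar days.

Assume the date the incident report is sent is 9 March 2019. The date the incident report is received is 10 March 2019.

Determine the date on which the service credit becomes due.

From Sunday, 10 March 2019, 15 business days (Mar 11, Mar 12, Mar 13, Mar 14, …, Mar 27, Mar 28, Mar 29, skipping weekends) brings us to Friday, 29 March 2019, which is the last day of the resolution window.
The date on which the service credit becomes due: 29 March 2019 + 45 days = 13 May 2019. 13 May 2019 is a Monday and is not a listed holiday, so no roll-forward applies.

13 May 2019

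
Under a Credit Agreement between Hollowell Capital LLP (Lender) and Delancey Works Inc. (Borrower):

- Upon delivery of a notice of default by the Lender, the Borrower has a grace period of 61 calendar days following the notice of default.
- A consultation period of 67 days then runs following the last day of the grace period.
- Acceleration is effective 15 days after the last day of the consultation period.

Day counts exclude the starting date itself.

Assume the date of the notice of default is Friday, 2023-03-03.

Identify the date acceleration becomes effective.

2023-07-24

The last day of the grace period: 61 calendar days after 2023-03-03 is 2023-05-03.
Adding 67 calendar days to 2023-05-03 gives 2023-07-09, which is the last day of the consultation period.
The date acceleration becomes effective: 15 calendar days after 2023-07-09 is 2023-07-24.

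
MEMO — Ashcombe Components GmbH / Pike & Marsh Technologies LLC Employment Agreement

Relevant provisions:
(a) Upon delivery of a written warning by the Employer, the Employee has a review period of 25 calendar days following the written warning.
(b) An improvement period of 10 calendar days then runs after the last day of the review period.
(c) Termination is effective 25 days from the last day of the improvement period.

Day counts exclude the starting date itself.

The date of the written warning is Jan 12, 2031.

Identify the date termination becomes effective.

Mar 13, 2031

The last day of the review period: Jan 12, 2031 + 25 days = Feb 6, 2031.
The last day of the improvement period: 10 calendar days after Feb 6, 2031 is Feb 16, 2031.
The date termination becomes effective: 25 calendar days after Feb 16, 2031 is Mar 13, 2031.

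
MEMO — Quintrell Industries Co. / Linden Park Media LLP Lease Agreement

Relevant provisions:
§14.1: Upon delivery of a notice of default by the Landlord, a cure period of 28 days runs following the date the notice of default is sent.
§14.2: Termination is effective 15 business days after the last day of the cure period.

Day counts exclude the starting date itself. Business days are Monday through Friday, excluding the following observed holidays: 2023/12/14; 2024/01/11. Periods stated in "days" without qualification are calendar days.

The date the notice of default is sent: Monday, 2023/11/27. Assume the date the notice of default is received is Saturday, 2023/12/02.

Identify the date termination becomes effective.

2024/01/16

Adding 28 calendar days to 2023/11/27 gives 2023/12/25, which is the last day of the cure period.
The date termination becomes effective: counting 15 business days from Monday, 2023/12/25 (Dec 26, Dec 27, Dec 28, Dec 29, …, Jan 12, Jan 15, Jan 16, skipping weekends and the listed holiday on Jan 11) reaches Tuesday, 2024/01/16.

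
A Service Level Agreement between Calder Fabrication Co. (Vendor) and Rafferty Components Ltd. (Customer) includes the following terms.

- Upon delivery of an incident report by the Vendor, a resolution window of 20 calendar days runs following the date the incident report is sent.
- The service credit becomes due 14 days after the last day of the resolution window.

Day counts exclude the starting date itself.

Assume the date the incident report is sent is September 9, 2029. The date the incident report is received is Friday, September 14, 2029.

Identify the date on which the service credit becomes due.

The last day of the resolution window: September 9, 2029 + 20 days = September 29, 2029.
The date on which the service credit becomes due: September 29, 2029 + 14 days = October 13, 2029.

October 13, 2029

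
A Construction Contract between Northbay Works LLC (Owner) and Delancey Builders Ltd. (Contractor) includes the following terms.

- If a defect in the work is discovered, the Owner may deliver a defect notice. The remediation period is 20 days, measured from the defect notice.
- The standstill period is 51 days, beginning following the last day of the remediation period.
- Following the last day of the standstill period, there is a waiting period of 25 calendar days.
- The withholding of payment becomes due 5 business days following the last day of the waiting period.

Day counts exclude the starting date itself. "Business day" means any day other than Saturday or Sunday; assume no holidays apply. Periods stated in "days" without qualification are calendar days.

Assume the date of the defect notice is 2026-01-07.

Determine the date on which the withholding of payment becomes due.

The last day of the remediation period: 20 calendar days after 2026-01-07 is 2026-01-27.
The last day of the standstill period: 51 calendar days after 2026-01-27 is 2026-03-19.
The last day of the waiting period: 25 calendar days after 2026-03-19 is 2026-04-13.
From Monday, 2026-04-13, 5 business days (Apr 14, Apr 15, Apr 16, Apr 17, Apr 20, skipping weekends) brings us to Monday, 2026-04-20, which is the date on which the withholding of payment becomes due.

2026-04-20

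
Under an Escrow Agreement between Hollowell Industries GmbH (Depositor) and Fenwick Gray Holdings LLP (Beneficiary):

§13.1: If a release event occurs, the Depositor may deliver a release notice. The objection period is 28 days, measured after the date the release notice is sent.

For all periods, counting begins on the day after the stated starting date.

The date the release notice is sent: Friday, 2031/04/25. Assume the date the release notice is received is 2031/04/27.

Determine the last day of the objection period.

2031/05/23

The last day of the objection period: 2031/04/25 + 28 days = 2031/05/23.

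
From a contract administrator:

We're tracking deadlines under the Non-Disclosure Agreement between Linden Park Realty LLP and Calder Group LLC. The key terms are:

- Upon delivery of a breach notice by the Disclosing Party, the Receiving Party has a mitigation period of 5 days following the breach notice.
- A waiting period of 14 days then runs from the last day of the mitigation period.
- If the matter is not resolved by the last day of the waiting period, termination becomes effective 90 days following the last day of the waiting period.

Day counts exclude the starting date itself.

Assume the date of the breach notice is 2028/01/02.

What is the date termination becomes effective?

Adding 5 calendar days to 2028/01/02 gives 2028/01/07, which is the last day of the mitigation period.
Adding 14 calendar days to 2028/01/07 gives 2028/01/21, which is the last day of the waiting period.
The date termination becomes effective: 2028/01/21 + 90 days = 2028/04/20.

2028/04/20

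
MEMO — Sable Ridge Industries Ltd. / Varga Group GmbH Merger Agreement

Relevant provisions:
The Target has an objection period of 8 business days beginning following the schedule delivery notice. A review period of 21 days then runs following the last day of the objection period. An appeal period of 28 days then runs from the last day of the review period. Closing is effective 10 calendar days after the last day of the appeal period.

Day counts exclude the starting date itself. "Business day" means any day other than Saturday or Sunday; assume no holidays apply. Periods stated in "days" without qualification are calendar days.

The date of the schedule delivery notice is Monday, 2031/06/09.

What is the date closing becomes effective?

The last day of the objection period: counting 8 business days from Monday, 2031/06/09 (Jun 10, Jun 11, Jun 12, Jun 13, Jun 16, Jun 17, Jun 18, Jun 19, skipping weekends) reaches Thursday, 2031/06/19.
The last day of the review period: 2031/06/19 + 21 days = 2031/07/10.
The last day of the appeal period: 28 calendar days after 2031/07/10 is 2031/08/07.
The date closing becomes effective: 2031/08/07 + 10 days = 2031/08/17.

2031/08/17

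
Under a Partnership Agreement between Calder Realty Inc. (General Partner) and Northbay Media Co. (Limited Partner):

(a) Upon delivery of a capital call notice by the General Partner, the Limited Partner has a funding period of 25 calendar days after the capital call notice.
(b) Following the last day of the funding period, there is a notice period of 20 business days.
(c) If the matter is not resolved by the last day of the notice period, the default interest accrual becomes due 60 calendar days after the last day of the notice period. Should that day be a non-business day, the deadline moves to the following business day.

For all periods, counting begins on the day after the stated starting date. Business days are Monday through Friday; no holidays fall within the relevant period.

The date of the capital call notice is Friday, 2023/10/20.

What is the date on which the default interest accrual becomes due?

Adding 25 calendar days to 2023/10/20 gives 2023/11/14, which is the last day of the funding period.
The last day of the notice period: 20 business days after Tuesday, 2023/11/14, skipping weekends — Nov 15, Nov 16, Nov 17, Nov 20, …, Dec 8, Dec 11, Dec 12 — lands on Tuesday, 2023/12/12.
The date on which the default interest accrual becomes due: 2023/12/12 + 60 days = 2024/02/10. That falls on a Saturday, so it rolls to the next business day, Monday, 2024/02/12.

2024/02/12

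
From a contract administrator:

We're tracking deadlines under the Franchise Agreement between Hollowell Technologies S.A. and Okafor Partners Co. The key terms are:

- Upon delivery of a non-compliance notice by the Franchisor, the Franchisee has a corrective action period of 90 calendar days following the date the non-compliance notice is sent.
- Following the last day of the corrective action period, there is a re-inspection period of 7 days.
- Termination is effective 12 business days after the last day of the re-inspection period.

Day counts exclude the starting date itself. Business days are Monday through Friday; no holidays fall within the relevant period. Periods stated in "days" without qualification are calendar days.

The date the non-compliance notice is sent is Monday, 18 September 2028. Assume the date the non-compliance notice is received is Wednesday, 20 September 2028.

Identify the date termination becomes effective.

9 January 2029

Adding 90 calendar days to 18 September 2028 gives 17 December 2028, which is the last day of the corrective action period.
Adding 7 calendar days to 17 December 2028 gives 24 December 2028, which is the last day of the re-inspection period.
The date termination becomes effective: counting 12 business days from Sunday, 24 December 2028 (Dec 25, Dec 26, Dec 27, Dec 28, …, Jan 5, Jan 8, Jan 9, skipping weekends) reaches Tuesday, 9 January 2029.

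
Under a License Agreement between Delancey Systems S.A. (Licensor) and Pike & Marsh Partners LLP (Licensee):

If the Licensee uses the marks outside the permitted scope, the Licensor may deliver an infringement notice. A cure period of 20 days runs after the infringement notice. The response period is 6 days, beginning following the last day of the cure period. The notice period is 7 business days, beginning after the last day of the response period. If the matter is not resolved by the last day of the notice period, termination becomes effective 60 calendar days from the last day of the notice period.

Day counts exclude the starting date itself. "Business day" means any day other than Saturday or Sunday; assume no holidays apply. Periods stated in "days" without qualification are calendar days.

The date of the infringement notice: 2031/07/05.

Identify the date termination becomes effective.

The last day of the cure period: 20 calendar days after 2031/07/05 is 2031/07/25.
The last day of the response period: 6 calendar days after 2031/07/25 is 2031/07/31.
The last day of the notice period: counting 7 business days from Thursday, 2031/07/31 (Aug 1, Aug 4, Aug 5, Aug 6, Aug 7, Aug 8, Aug 11, skipping weekends) reaches Monday, 2031/08/11.
The date termination becomes effective: 60 calendar days after 2031/08/11 is 2031/10/10.

2031/10/10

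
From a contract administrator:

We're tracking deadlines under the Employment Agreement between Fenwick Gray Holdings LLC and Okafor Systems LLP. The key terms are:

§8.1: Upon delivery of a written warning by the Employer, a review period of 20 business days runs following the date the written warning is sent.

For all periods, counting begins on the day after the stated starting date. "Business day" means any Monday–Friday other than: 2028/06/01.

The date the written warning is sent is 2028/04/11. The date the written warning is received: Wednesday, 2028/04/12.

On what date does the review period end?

The last day of the review period: 20 business days after Tuesday, 2028/04/11, skipping weekends — Apr 12, Apr 13, Apr 14, Apr 17, …, May 5, May 8, May 9 — lands on Tuesday, 2028/05/09.

2028/05/09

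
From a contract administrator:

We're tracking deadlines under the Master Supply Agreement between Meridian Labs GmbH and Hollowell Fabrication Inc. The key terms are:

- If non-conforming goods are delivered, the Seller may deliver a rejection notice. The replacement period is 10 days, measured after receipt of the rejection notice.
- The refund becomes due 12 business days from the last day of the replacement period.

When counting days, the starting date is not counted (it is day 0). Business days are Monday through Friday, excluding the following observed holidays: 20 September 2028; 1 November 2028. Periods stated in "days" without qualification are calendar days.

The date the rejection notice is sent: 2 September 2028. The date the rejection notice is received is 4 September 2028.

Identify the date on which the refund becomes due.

Adding 10 calendar days to 4 September 2028 gives 14 September 2028, which is the last day of the replacement period.
From Thursday, 14 September 2028, 12 business days (Sep 15, Sep 18, Sep 19, Sep 21, …, Sep 29, Oct 2, Oct 3, skipping weekends and the listed holiday on Sep 20) brings us to Tuesday, 3 October 2028, which is the date on which the refund becomes due.

3 October 2028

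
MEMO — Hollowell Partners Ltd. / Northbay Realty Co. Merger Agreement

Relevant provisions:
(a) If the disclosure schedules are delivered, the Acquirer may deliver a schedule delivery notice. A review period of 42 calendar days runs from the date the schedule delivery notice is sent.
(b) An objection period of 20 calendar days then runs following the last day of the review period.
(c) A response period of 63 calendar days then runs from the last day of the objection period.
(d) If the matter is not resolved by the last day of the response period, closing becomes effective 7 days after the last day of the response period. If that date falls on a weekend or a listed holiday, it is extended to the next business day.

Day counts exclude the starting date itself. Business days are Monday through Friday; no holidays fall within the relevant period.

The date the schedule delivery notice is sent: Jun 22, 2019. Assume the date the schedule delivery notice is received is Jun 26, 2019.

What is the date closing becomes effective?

Nov 1, 2019

The last day of the review period: Jun 22, 2019 + 42 days = Aug 3, 2019.
The last day of the objection period: Aug 3, 2019 + 20 days = Aug 23, 2019.
Adding 63 calendar days to Aug 23, 2019 gives Oct 25, 2019, which is the last day of the response period.
The date closing becomes effective: Oct 25, 2019 + 7 days = Nov 1, 2019. Nov 1, 2019 is a Friday, so no roll-forward applies.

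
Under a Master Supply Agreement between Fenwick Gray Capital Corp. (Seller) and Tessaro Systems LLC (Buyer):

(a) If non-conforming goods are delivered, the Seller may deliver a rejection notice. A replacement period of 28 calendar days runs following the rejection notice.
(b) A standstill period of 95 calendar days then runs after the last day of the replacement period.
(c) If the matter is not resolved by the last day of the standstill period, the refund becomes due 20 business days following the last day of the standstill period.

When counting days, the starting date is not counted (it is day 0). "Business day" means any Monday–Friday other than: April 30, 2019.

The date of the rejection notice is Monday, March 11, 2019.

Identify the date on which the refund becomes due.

August 9, 2019

The last day of the replacement period: March 11, 2019 + 28 days = April 8, 2019.
Adding 95 calendar days to April 8, 2019 gives July 12, 2019, which is the last day of the standstill period.
The date on which the refund becomes due: counting 20 business days from Friday, July 12, 2019 (Jul 15, Jul 16, Jul 17, Jul 18, …, Aug 7, Aug 8, Aug 9, skipping weekends) reaches Friday, August 9, 2019.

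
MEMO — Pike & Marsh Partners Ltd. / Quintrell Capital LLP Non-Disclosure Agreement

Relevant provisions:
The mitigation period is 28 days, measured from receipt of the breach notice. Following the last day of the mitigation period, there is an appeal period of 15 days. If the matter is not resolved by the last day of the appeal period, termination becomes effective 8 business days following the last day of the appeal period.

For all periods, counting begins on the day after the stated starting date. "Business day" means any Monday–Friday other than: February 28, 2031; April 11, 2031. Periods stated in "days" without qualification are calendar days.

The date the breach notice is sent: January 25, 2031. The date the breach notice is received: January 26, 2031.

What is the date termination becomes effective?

March 20, 2031

Adding 28 calendar days to January 26, 2031 gives February 23, 2031, which is the last day of the mitigation period.
The last day of the appeal period: 15 calendar days after February 23, 2031 is March 10, 2031.
The date termination becomes effective: 8 business days after Monday, March 10, 2031, skipping weekends — Mar 11, Mar 12, Mar 13, Mar 14, Mar 17, Mar 18, Mar 19, Mar 20 — lands on Thursday, March 20, 2031.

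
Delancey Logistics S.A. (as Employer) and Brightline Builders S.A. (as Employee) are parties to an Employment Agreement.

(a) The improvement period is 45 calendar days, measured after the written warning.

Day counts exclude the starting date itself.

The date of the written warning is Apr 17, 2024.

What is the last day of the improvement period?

Jun 1, 2024

The last day of the improvement period: 45 calendar days after Apr 17, 2024 is Jun 1, 2024.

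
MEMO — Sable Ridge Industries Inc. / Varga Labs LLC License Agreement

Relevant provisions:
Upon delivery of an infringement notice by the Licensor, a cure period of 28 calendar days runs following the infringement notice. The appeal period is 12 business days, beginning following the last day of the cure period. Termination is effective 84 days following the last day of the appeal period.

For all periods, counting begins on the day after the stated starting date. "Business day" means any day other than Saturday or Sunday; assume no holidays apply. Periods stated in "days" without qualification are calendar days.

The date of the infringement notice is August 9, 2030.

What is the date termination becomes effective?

The last day of the cure period: 28 calendar days after August 9, 2030 is September 6, 2030.
From Friday, September 6, 2030, 12 business days (Sep 9, Sep 10, Sep 11, Sep 12, …, Sep 20, Sep 23, Sep 24, skipping weekends) brings us to Tuesday, September 24, 2030, which is the last day of the appeal period.
The date termination becomes effective: 84 calendar days after September 24, 2030 is December 17, 2030.

December 17, 2030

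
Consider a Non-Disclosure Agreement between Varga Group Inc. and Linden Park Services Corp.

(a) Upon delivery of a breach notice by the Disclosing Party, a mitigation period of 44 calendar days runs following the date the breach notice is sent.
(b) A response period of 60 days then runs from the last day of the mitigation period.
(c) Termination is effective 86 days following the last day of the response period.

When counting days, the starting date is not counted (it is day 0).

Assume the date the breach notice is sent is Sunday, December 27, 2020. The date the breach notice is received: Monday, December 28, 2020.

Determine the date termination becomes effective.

July 5, 2021

The last day of the mitigation period: 44 calendar days after December 27, 2020 is February 9, 2021.
The last day of the response period: February 9, 2021 + 60 days = April 10, 2021.
Adding 86 calendar days to April 10, 2021 gives July 5, 2021, which is the date termination becomes effective.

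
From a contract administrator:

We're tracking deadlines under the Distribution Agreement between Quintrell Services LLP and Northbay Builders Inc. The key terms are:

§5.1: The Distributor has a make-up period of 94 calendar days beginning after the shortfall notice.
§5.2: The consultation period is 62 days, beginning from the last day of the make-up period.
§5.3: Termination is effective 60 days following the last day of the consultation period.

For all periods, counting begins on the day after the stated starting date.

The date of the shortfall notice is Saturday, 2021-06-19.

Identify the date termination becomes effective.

The last day of the make-up period: 2021-06-19 + 94 days = 2021-09-21.
The last day of the consultation period: 62 calendar days after 2021-09-21 is 2021-11-22.
The date termination becomes effective: 2021-11-22 + 60 days = 2022-01-21.

2022-01-21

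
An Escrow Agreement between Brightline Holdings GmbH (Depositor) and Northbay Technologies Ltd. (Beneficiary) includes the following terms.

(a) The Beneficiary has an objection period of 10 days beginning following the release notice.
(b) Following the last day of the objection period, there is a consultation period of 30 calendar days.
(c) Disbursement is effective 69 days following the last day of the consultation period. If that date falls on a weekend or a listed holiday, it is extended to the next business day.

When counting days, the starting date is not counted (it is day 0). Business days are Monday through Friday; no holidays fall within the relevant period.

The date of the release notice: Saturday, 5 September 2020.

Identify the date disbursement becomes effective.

23 December 2020

The last day of the objection period: 10 calendar days after 5 September 2020 is 15 September 2020.
Adding 30 calendar days to 15 September 2020 gives 15 October 2020, which is the last day of the consultation period.
Adding 69 calendar days to 15 October 2020 gives 23 December 2020, which is the date disbursement becomes effective. 23 December 2020 is a Wednesday, so no roll-forward applies.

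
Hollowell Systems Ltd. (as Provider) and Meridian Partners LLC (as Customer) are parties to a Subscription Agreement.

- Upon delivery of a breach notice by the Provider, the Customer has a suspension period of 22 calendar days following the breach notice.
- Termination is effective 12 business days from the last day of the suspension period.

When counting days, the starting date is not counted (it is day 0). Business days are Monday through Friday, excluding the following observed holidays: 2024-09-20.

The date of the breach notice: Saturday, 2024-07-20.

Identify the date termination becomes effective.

The last day of the suspension period: 2024-07-20 + 22 days = 2024-08-11.
The date termination becomes effective: counting 12 business days from Sunday, 2024-08-11 (Aug 12, Aug 13, Aug 14, Aug 15, …, Aug 23, Aug 26, Aug 27, skipping weekends) reaches Tuesday, 2024-08-27.

2024-08-27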